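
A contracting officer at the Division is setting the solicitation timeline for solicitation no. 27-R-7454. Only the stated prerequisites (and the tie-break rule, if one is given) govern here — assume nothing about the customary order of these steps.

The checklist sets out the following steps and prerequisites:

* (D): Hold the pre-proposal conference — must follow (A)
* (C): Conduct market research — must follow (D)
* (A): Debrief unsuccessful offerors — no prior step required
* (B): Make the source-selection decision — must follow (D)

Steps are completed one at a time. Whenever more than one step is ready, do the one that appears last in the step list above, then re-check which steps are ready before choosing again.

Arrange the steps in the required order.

(A) has no prerequisites → (A) first.
(D) needed (A), now all done → (D).
(B) and (C) are both available; (B) is listed later → (B).
Next only (C) has its prerequisites met → (C).

(A), (D), (B), (C)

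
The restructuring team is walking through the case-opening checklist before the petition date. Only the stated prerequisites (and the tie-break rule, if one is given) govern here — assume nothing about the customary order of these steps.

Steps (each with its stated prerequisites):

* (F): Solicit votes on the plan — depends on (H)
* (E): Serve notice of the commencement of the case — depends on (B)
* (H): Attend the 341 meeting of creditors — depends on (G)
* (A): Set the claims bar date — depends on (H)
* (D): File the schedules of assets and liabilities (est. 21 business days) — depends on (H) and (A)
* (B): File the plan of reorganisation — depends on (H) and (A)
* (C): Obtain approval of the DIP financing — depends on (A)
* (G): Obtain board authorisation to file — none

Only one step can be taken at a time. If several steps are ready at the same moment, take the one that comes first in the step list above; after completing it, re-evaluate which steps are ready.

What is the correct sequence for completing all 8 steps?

(G) has no prerequisites → (G) first.
Next only (H) has its prerequisites met → (H).
Ready: (F) and (A). (F) is listed earlier → (F).
(A) is the only step now ready → (A).
Ready: (D), (B) and (C). (D) is listed earlier → (D).
(B) and (C) are both available; (B) is listed earlier → (B).
(E) now also ready, so the ready set is {(E), (C)}; (E) is listed earlier → (E).
(C) needed (A), now all done → (C).

(G), (H), (F), (A), (D), (B), (E), (C)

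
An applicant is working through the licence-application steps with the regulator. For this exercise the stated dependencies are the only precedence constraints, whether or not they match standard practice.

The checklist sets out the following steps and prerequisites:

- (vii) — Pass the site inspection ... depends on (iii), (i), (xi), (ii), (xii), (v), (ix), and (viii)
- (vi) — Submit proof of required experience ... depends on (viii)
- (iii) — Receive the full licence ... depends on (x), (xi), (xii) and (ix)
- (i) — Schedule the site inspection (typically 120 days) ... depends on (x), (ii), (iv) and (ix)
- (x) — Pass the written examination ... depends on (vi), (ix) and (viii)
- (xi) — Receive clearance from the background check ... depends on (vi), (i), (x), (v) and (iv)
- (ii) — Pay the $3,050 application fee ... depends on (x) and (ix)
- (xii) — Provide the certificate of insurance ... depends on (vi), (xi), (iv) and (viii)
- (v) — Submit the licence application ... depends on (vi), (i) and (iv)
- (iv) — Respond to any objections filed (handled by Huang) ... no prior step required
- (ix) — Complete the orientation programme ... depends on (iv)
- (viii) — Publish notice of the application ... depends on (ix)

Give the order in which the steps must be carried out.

(iv) is the only step with nothing outstanding, so it goes first.
That leaves (ix) as the only ready step → (ix).
(viii) is the only step now ready → (viii).
(vi) needed (viii), now all done → (vi).
(x) needed (vi), (ix) and (viii), now all done → (x).
(ii) needed (x) and (ix), now all done → (ii).
Next only (i) has its prerequisites met → (i).
(v) needed (vi), (i) and (iv), now all done → (v).
That leaves (xi) as the only ready step → (xi).
(xii) is the only step now ready → (xii).
That leaves (iii) as the only ready step → (iii).
Next only (vii) has its prerequisites met → (vii).

(iv), (ix), (viii), (vi), (x), (ii), (i), (v), (xi), (xii), (iii), (vii)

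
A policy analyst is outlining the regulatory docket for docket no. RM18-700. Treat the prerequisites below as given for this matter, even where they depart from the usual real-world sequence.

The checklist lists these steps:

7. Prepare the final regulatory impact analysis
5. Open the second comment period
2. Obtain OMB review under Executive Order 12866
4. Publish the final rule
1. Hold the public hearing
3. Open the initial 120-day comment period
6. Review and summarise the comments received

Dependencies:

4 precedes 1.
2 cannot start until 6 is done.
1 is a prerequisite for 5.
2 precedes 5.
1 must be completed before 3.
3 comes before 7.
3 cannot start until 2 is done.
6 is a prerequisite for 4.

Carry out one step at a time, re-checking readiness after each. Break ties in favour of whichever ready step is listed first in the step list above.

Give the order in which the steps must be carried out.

6 is the only step with nothing outstanding, so it goes first.
Ready: 2 and 4. 2 is listed earlier → 2.
That leaves 4 as the only ready step → 4.
That leaves 1 as the only ready step → 1.
Now 5 and 3 have their prerequisites met. 5 is listed earlier, so 5 next.
Next only 3 has its prerequisites met → 3.
7 needed 3, now all done → 7.

6, 2, 4, 1, 5, 3, 7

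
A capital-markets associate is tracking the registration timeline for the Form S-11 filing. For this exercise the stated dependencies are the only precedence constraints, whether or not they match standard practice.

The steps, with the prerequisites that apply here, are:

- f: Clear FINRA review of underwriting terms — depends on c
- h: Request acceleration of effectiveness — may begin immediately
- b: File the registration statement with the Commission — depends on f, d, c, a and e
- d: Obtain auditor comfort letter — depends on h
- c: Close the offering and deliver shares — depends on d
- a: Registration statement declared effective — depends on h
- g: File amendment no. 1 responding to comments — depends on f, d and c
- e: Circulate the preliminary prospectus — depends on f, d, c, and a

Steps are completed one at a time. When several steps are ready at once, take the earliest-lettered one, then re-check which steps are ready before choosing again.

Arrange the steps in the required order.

Only h has no prerequisites, so it is first.
Ready: a and d. a has the earlier label → a.
d is the only step now ready → d.
c needed d, now all done → c.
f is the only step now ready → f.
Ready: e and g. e has the earlier label → e.
Ready: b and g. b has the earlier label → b.
Next only g has its prerequisites met → g.

h, a, d, c, f, e, b, g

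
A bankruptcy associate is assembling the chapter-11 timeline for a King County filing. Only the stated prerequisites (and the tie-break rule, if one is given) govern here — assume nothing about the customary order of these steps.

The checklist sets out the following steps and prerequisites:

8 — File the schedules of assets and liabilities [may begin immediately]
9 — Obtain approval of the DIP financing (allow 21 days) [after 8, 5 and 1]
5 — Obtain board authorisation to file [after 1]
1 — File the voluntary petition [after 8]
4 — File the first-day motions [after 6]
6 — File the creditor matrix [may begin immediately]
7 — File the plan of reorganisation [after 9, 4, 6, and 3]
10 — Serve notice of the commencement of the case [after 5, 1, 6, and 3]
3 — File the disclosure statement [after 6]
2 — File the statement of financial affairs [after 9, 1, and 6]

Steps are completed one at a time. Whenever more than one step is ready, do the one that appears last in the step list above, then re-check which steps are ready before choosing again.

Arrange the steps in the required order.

Nothing is required for 6 and 8. 6 is listed later → 6 first.
3 and 4 now also ready, so the ready set is {3, 4, 8}; 3 is listed later → 3.
Ready: 4 and 8. 4 is listed later → 4.
8 is the only step now ready → 8.
Next only 1 has its prerequisites met → 1.
5 is the only step now ready → 5.
Now 10 and 9 have their prerequisites met. 10 is listed later, so 10 next.
Next only 9 has its prerequisites met → 9.
Now 2 and 7 have their prerequisites met. 2 is listed later, so 2 next.
7 needed 3, 6, 4 and 9, now all done → 7.

6 → 3 → 4 → 8 → 1 → 5 → 10 → 9 → 2 → 7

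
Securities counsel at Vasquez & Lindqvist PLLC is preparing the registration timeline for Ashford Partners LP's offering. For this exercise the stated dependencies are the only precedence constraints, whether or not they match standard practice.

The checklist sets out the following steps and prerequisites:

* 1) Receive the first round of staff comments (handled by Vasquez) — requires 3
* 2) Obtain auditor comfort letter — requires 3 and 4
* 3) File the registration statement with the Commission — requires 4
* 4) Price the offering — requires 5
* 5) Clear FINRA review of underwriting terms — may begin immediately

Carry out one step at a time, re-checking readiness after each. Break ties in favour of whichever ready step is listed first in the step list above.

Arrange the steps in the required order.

5 4 3 1 2

5 is the only step with nothing outstanding, so it goes first.
Next only 4 has its prerequisites met → 4.
3 is the only step now ready → 3.
Ready: 1 and 2. 1 is listed earlier → 1.
2 needed 3 and 4, now all done → 2.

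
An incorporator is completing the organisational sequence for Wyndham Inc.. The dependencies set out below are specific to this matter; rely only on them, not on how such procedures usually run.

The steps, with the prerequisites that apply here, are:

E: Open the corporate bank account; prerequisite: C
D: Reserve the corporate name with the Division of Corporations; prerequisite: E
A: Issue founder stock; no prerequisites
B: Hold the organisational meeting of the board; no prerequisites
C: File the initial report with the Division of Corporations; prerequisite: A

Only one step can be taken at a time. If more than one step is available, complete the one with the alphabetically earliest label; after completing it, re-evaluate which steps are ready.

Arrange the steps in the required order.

A, B, C, E, D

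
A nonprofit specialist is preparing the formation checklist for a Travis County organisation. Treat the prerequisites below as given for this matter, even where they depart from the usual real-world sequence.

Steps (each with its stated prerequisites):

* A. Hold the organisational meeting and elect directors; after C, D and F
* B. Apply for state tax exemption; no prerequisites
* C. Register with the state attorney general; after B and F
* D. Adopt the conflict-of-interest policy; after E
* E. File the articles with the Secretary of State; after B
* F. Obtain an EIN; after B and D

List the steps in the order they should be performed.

B E D F C A

B has no prerequisites → B first.
That leaves E as the only ready step → E.
Next only D has its prerequisites met → D.
Next only F has its prerequisites met → F.
C needed B and F, now all done → C.
Next only A has its prerequisites met → A.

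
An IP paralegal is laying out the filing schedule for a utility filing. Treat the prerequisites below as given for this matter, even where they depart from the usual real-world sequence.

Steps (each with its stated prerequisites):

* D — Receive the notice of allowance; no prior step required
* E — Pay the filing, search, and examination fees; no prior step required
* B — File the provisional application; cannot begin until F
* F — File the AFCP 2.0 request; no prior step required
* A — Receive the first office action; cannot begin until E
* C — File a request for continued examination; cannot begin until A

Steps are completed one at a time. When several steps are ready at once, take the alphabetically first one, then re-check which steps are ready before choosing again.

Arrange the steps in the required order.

D E A C F B

Nothing is required for D, E and F. D has the earlier label → D first.
Ready: E and F. E has the earlier label → E.
Now A and F have their prerequisites met. A has the earlier label, so A next.
C and F are both available; C has the earlier label → C.
F is the only step now ready → F.
Next only B has its prerequisites met → B.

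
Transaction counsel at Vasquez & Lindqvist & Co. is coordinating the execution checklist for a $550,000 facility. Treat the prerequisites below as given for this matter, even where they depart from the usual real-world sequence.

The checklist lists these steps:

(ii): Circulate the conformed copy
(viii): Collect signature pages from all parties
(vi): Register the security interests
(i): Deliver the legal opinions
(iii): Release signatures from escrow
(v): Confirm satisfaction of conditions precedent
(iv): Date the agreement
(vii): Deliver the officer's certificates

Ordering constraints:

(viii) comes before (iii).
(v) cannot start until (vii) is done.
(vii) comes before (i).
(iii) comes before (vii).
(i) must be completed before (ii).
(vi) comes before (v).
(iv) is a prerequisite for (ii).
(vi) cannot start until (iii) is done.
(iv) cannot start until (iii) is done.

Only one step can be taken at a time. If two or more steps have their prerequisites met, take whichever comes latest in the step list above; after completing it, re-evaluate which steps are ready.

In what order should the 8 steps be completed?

(viii), (iii), (vii), (iv), (i), (vi), (v), (ii)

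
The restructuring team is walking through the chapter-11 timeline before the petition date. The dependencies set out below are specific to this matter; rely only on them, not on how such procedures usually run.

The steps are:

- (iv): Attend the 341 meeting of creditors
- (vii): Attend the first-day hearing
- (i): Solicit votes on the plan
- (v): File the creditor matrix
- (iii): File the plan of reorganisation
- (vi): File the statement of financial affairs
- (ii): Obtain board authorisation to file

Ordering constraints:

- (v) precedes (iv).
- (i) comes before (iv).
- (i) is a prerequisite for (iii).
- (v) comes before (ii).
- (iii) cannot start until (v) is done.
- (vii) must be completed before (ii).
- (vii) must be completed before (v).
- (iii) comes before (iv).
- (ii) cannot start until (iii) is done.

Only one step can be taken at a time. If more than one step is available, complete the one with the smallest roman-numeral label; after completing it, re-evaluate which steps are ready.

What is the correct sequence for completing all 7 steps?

(i), (vi) and (vii) have no prerequisites; (i) has the earlier label, so (i) is first.
Ready: (vi) and (vii). (vi) has the earlier label → (vi).
That leaves (vii) as the only ready step → (vii).
(v) needed (vii), now all done → (v).
Next only (iii) has its prerequisites met → (iii).
(ii) and (iv) are both available; (ii) has the earlier label → (ii).
(iv) is the only step now ready → (iv).

(i) → (vi) → (vii) → (v) → (iii) → (ii) → (iv)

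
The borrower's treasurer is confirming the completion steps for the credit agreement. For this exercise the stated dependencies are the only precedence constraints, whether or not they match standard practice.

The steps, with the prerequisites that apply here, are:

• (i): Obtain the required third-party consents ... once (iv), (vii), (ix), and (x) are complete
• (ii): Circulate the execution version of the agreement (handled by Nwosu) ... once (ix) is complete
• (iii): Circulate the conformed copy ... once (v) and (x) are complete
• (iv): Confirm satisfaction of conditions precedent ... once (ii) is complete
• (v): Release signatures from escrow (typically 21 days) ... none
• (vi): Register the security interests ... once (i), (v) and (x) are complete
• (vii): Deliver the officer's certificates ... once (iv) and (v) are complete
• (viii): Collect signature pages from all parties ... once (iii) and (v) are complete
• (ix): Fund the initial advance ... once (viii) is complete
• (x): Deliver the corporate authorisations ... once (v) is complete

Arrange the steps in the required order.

(v) (x) (iii) (viii) (ix) (ii) (iv) (vii) (i) (vi)

(v) has no prerequisites → (v) first.
(x) needed (v), now all done → (x).
Next only (iii) has its prerequisites met → (iii).
(viii) is the only step now ready → (viii).
That leaves (ix) as the only ready step → (ix).
(ii) is the only step now ready → (ii).
(iv) needed (ii), now all done → (iv).
(vii) needed (iv) and (v), now all done → (vii).
(i) is the only step now ready → (i).
(vi) needed (i), (v) and (x), now all done → (vi).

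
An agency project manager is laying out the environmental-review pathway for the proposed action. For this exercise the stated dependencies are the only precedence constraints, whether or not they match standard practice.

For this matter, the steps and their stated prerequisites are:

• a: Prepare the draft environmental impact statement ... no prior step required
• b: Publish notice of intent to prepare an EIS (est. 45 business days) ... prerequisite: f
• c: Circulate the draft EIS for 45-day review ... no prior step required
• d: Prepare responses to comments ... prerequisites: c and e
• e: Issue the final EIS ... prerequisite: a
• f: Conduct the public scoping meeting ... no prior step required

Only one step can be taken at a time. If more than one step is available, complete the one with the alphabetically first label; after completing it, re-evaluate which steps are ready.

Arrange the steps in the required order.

a c e d f b

Nothing is required for a, c and f. a has the earlier label → a first.
e now also ready, so the ready set is {c, e, f}; c has the earlier label → c.
e and f are both available; e has the earlier label → e.
d and f are both available; d has the earlier label → d.
f is the only step now ready → f.
b is the only step now ready → b.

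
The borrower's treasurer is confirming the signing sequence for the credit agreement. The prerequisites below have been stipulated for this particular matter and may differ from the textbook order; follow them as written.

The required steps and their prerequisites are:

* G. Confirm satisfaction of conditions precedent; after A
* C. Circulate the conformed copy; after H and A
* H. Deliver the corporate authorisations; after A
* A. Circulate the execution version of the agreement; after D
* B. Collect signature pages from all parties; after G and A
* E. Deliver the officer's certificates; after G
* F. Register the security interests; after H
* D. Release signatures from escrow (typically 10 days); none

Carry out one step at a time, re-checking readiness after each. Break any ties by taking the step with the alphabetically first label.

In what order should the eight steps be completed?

D is the only step with nothing outstanding, so it goes first.
A needed D, now all done → A.
Ready: G and H. G has the earlier label → G.
B, E and H are all available; B has the earlier label → B.
Now E and H have their prerequisites met. E has the earlier label, so E next.
H needed A, now all done → H.
C and F are both available; C has the earlier label → C.
F needed H, now all done → F.

D, A, G, B, E, H, C, F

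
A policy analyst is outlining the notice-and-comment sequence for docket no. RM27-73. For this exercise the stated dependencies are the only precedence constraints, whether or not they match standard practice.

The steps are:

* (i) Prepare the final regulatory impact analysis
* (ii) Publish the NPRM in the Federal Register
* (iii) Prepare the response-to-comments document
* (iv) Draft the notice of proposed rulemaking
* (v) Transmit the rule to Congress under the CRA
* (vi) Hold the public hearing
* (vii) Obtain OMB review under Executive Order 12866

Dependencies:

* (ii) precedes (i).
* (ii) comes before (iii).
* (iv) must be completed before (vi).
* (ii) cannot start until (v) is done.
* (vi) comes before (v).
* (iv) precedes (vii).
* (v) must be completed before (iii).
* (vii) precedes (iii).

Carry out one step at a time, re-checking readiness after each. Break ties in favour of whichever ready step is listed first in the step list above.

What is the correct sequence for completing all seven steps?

Only (iv) has no prerequisites, so it is first.
Ready: (vi) and (vii). (vi) is listed earlier → (vi).
(v) now also ready, so the ready set is {(v), (vii)}; (v) is listed earlier → (v).
Ready: (ii) and (vii). (ii) is listed earlier → (ii).
(i) now also ready, so the ready set is {(i), (vii)}; (i) is listed earlier → (i).
(vii) needed (iv), now all done → (vii).
(iii) needed (ii), (v) and (vii), now all done → (iii).

(iv) (vi) (v) (ii) (i) (vii) (iii)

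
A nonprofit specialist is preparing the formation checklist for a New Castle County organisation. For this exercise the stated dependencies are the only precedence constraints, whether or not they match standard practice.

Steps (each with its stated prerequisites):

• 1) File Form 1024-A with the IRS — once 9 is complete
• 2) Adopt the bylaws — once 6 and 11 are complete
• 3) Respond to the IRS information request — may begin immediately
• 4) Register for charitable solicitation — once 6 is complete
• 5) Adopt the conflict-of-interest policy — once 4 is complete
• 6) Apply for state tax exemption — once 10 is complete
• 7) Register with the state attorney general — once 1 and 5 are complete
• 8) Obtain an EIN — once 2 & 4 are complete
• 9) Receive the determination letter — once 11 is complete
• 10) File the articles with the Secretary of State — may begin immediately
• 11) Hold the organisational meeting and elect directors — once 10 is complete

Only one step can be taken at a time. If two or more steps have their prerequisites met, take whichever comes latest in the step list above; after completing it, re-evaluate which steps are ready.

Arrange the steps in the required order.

10 and 3 have no prerequisites; 10 is listed later, so 10 is first.
11 and 6 now also ready, so the ready set is {11, 6, 3}; 11 is listed later → 11.
Ready: 9, 6 and 3. 9 is listed later → 9.
1 now also ready, so the ready set is {6, 3, 1}; 6 is listed later → 6.
4 and 2 now also ready, so the ready set is {4, 3, 2, 1}; 4 is listed later → 4.
5 now also ready, so the ready set is {5, 3, 2, 1}; 5 is listed later → 5.
Now 3, 2 and 1 have their prerequisites met. 3 is listed later, so 3 next.
Now 2 and 1 have their prerequisites met. 2 is listed later, so 2 next.
Ready: 8 and 1. 8 is listed later → 8.
1 is the only step now ready → 1.
7 is the only step now ready → 7.

10 → 11 → 9 → 6 → 4 → 5 → 3 → 2 → 8 → 1 → 7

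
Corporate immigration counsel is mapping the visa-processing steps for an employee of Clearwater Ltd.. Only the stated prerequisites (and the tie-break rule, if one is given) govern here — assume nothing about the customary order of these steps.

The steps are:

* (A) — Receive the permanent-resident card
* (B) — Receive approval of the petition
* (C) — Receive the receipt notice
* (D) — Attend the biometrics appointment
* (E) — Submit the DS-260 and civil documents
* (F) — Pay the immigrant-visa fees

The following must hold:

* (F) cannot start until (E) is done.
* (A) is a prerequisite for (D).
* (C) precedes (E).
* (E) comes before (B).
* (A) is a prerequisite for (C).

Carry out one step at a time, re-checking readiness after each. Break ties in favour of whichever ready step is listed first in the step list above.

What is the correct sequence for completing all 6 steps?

Only (A) has no prerequisites, so it is first.
(C) and (D) are both available; (C) is listed earlier → (C).
(E) now also ready, so the ready set is {(D), (E)}; (D) is listed earlier → (D).
Next only (E) has its prerequisites met → (E).
Now (B) and (F) have their prerequisites met. (B) is listed earlier, so (B) next.
(F) is the only step now ready → (F).

(A) (C) (D) (E) (B) (F)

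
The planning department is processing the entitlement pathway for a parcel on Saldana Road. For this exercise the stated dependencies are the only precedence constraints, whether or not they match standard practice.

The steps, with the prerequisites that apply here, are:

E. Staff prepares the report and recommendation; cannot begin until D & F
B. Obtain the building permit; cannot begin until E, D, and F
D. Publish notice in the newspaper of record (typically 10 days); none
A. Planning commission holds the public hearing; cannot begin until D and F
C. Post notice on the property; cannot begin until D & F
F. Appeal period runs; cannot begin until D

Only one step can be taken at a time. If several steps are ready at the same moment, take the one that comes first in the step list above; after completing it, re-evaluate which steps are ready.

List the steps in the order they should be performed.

Only D has no prerequisites, so it is first.
F needed D, now all done → F.
E, A and C are all available; E is listed earlier → E.
B now also ready, so the ready set is {B, A, C}; B is listed earlier → B.
Now A and C have their prerequisites met. A is listed earlier, so A next.
C is the only step now ready → C.

D F E B A C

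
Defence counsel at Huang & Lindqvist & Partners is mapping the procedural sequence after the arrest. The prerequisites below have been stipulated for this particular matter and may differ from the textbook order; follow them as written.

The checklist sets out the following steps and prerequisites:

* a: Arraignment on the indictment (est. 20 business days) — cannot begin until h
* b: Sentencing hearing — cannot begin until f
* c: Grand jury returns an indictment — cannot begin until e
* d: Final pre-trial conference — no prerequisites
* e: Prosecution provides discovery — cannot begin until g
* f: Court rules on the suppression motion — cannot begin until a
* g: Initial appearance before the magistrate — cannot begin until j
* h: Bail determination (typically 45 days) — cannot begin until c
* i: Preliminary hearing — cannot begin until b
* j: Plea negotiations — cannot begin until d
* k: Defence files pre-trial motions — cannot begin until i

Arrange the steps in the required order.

d, j, g, e, c, h, a, f, b, i, k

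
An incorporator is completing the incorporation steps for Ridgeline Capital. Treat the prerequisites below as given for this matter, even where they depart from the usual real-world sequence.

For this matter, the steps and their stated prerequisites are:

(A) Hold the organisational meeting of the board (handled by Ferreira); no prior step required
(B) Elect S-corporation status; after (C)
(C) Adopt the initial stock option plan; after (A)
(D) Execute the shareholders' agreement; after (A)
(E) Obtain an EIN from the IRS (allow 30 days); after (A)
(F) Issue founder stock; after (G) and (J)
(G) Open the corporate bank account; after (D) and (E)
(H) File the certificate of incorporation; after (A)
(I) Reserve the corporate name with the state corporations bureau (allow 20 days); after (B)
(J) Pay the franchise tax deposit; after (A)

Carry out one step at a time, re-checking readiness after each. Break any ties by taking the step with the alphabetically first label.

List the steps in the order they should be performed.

(A) is the only step with nothing outstanding, so it goes first.
Now (C), (D), (E), (H) and (J) have their prerequisites met. (C) has the earlier label, so (C) next.
(B) now also ready, so the ready set is {(B), (D), (E), (H), (J)}; (B) has the earlier label → (B).
(I) now also ready, so the ready set is {(D), (E), (H), (I), (J)}; (D) has the earlier label → (D).
(E), (H), (I) and (J) are all available; (E) has the earlier label → (E).
Now (G), (H), (I) and (J) have their prerequisites met. (G) has the earlier label, so (G) next.
(H), (I) and (J) are all available; (H) has the earlier label → (H).
Ready: (I) and (J). (I) has the earlier label → (I).
That leaves (J) as the only ready step → (J).
(F) needed (G) and (J), now all done → (F).

(A) (C) (B) (D) (E) (G) (H) (I) (J) (F)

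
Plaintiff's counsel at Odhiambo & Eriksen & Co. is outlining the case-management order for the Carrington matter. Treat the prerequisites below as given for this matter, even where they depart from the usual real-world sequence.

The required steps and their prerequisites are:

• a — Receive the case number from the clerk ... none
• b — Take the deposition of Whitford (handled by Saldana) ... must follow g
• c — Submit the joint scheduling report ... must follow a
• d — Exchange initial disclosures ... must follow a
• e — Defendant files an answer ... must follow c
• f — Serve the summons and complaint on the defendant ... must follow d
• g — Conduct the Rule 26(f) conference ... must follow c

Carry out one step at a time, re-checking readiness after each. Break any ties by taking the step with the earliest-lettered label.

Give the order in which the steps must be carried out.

a, c, d, e, f, g, b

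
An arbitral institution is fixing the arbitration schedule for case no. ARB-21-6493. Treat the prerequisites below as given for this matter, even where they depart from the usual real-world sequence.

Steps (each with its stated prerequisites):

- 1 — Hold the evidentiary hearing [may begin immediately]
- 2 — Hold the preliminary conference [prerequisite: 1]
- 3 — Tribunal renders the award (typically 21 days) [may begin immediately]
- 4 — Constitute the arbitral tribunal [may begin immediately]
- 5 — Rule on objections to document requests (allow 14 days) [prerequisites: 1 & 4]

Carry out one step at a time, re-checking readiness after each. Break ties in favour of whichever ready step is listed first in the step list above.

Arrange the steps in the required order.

1 → 2 → 3 → 4 → 5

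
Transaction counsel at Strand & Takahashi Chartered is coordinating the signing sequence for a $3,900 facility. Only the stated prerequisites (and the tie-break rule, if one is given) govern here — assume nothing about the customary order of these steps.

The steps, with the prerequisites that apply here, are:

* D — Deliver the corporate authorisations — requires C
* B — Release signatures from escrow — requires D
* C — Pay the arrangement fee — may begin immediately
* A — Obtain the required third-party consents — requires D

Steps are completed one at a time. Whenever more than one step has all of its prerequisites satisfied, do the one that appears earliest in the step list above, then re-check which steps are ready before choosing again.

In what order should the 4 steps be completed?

C D B A

Only C has no prerequisites, so it is first.
D needed C, now all done → D.
Ready: B and A. B is listed earlier → B.
A needed D, now all done → A.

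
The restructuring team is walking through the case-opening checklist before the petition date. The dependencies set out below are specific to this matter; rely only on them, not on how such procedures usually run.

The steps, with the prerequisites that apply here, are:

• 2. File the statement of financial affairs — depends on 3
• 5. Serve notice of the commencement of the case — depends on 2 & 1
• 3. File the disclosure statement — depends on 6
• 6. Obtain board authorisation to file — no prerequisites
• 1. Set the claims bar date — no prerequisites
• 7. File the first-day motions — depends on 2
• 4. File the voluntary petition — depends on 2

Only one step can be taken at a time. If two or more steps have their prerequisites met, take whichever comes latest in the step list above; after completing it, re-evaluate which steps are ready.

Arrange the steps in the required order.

1, 6, 3, 2, 4, 7, 5

Nothing is required for 1 and 6. 1 is listed later → 1 first.
That leaves 6 as the only ready step → 6.
3 is the only step now ready → 3.
That leaves 2 as the only ready step → 2.
Now 4, 7 and 5 have their prerequisites met. 4 is listed later, so 4 next.
Now 7 and 5 have their prerequisites met. 7 is listed later, so 7 next.
5 needed 1 and 2, now all done → 5.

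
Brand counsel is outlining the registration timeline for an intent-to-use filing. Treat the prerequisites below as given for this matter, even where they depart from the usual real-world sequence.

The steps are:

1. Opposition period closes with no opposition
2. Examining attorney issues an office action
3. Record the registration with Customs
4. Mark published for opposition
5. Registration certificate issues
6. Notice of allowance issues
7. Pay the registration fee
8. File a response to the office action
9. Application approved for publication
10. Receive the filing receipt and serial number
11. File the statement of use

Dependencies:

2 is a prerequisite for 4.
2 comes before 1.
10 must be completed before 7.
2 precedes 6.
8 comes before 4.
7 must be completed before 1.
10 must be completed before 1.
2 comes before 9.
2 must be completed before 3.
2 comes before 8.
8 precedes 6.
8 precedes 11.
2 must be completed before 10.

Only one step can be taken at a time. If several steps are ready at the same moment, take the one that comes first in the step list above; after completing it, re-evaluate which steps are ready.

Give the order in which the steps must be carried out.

2 3 5 8 4 6 9 10 7 1 11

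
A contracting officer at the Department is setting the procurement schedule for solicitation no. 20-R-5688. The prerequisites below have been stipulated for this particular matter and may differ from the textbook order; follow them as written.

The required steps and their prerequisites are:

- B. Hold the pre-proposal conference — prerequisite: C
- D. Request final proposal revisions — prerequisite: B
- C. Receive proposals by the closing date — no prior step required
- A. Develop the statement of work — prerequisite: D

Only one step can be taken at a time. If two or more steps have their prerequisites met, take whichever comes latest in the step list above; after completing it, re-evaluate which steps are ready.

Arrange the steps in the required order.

C, B, D, A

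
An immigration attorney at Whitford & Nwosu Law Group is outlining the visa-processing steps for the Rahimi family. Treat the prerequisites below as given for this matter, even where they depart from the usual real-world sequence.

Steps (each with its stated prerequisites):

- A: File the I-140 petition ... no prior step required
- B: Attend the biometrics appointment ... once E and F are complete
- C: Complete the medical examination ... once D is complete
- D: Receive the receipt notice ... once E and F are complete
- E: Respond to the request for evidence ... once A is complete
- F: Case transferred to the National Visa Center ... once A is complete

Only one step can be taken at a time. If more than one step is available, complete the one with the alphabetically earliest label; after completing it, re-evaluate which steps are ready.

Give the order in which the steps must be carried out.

A is the only step with nothing outstanding, so it goes first.
Now E and F have their prerequisites met. E has the earlier label, so E next.
That leaves F as the only ready step → F.
Now B and D have their prerequisites met. B has the earlier label, so B next.
D is the only step now ready → D.
Next only C has its prerequisites met → C.

A, E, F, B, D, C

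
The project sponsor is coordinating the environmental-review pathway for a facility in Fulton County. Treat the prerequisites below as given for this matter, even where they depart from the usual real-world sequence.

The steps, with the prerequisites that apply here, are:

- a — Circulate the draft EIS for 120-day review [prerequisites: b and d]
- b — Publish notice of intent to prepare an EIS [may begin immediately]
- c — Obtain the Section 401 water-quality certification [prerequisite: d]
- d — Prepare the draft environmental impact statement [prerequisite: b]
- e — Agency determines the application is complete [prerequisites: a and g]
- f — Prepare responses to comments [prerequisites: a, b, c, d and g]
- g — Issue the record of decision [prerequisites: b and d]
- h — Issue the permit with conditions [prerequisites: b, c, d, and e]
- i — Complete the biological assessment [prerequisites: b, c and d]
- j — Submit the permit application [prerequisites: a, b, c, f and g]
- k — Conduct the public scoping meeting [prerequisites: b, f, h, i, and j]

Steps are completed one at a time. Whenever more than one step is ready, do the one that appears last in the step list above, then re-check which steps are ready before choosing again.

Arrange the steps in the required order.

b, d, g, c, i, a, f, j, e, h, k

b is the only step with nothing outstanding, so it goes first.
d needed b, now all done → d.
Now g, c and a have their prerequisites met. g is listed later, so g next.
Ready: c and a. c is listed later → c.
i now also ready, so the ready set is {i, a}; i is listed later → i.
That leaves a as the only ready step → a.
f and e are both available; f is listed later → f.
j now also ready, so the ready set is {j, e}; j is listed later → j.
Next only e has its prerequisites met → e.
h is the only step now ready → h.
k needed j, i, h, f and b, now all done → k.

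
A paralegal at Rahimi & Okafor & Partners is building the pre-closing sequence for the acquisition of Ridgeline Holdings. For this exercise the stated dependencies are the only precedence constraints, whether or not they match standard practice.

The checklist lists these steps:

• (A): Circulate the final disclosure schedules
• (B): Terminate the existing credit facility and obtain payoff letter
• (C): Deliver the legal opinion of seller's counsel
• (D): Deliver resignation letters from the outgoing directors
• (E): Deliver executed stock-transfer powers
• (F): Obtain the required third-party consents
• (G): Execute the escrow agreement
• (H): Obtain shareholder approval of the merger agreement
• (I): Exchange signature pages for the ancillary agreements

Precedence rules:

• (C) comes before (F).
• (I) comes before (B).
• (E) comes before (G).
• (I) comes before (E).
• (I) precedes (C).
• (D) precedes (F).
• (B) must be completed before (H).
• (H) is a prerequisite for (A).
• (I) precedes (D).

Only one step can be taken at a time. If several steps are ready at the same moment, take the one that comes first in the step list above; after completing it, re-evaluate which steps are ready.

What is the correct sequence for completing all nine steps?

(I) (B) (C) (D) (E) (F) (G) (H) (A)

(I) has no prerequisites → (I) first.
(B), (C), (D) and (E) are all available; (B) is listed earlier → (B).
(H) now also ready, so the ready set is {(C), (D), (E), (H)}; (C) is listed earlier → (C).
Now (D), (E) and (H) have their prerequisites met. (D) is listed earlier, so (D) next.
(F) now also ready, so the ready set is {(E), (F), (H)}; (E) is listed earlier → (E).
(G) now also ready, so the ready set is {(F), (G), (H)}; (F) is listed earlier → (F).
(G) and (H) are both available; (G) is listed earlier → (G).
That leaves (H) as the only ready step → (H).
(A) is the only step now ready → (A).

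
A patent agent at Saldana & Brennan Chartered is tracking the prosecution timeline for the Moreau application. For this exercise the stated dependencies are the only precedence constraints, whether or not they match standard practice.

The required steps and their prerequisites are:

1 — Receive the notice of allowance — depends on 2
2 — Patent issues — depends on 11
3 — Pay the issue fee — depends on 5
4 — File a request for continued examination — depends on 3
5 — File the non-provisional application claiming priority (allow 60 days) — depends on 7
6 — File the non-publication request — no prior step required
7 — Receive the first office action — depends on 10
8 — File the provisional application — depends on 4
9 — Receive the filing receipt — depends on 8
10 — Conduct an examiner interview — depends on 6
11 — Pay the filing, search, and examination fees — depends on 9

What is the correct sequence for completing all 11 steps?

6, 10, 7, 5, 3, 4, 8, 9, 11, 2, 1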